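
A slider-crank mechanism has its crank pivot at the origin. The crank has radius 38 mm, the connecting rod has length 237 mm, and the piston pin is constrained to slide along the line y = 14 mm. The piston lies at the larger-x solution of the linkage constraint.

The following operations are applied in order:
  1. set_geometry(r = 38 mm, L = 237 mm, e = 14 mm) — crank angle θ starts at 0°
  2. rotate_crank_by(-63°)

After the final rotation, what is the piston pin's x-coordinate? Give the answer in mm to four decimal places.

set_geometry: r = 38 mm, L = 237 mm, e = 14 mm; θ ← 0°
rotate_crank_by(-63°): θ ← 0° -63° = -63°
crank pin P = (r cos θ, r sin θ) = (17.251639, -33.858248)
h = r sin θ − e = -33.858248 − 14 = -47.858248
x = r cos θ + √(L² − h²) = 17.251639 + √(56169.0 − 2290.4119) = 17.251639 + 232.117617 = 249.369256

249.3693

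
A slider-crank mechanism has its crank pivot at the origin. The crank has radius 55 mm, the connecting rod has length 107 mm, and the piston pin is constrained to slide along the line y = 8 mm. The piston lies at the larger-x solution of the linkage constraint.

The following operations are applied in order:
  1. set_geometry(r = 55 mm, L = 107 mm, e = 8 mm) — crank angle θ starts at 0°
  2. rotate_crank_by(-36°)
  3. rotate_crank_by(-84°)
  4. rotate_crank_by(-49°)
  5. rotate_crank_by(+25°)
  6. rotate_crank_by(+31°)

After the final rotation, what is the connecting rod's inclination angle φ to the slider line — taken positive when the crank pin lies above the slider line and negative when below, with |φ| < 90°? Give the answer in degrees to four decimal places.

set_geometry: r = 55 mm, L = 107 mm, e = 8 mm; θ ← 0°
rotate_crank_by(-36°): θ ← 0° -36° = -36°
rotate_crank_by(-84°): θ ← -36° -84° = -120°
rotate_crank_by(-49°): θ ← -120° -49° = -169°
rotate_crank_by(+25°): θ ← -169° +25° = -144°
rotate_crank_by(+31°): θ ← -144° +31° = -113°
crank pin P = (r cos θ, r sin θ) = (-21.490212, -50.627767)
h = r sin θ − e = -50.627767 − 8 = -58.627767
sin φ = h / L = -58.627767 / 107 = -0.54792306
φ = arcsin(-0.54792306) = -33.224642°

-33.2246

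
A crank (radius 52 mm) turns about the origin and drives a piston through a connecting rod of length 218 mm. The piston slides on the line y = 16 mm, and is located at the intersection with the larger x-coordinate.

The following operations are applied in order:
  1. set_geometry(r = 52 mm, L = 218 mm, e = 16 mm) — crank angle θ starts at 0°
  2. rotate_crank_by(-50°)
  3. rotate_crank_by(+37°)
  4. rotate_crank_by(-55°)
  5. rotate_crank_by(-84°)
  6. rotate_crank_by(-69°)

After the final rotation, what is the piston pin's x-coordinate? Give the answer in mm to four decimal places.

set_geometry: r = 52 mm, L = 218 mm, e = 16 mm; θ ← 0°
rotate_crank_by(-50°): θ ← 0° -50° = -50°
rotate_crank_by(+37°): θ ← -50° +37° = -13°
rotate_crank_by(-55°): θ ← -13° -55° = -68°
rotate_crank_by(-84°): θ ← -68° -84° = -152°
rotate_crank_by(-69°): θ ← -152° -69° = -221°
crank pin P = (r cos θ, r sin θ) = (-39.244898, 34.115070)
h = r sin θ − e = 34.115070 − 16 = 18.115070
x = r cos θ + √(L² − h²) = -39.244898 + √(47524.0 − 328.1557) = -39.244898 + 217.246045 = 178.001147

178.0011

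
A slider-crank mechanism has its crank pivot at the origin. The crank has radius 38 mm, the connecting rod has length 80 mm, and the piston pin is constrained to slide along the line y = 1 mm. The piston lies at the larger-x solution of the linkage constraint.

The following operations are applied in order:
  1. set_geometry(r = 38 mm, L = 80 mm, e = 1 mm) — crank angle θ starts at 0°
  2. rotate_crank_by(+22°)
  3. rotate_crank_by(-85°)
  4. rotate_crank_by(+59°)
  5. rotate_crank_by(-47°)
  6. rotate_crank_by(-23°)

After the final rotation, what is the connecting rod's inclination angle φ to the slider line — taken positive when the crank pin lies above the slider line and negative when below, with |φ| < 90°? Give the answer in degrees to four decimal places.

-27.9758

set_geometry: r = 38 mm, L = 80 mm, e = 1 mm; θ ← 0°
rotate_crank_by(+22°): θ ← 0° +22° = 22°
rotate_crank_by(-85°): θ ← 22° -85° = -63°
rotate_crank_by(+59°): θ ← -63° +59° = -4°
rotate_crank_by(-47°): θ ← -4° -47° = -51°
rotate_crank_by(-23°): θ ← -51° -23° = -74°
crank pin P = (r cos θ, r sin θ) = (10.474220, -36.527944)
h = r sin θ − e = -36.527944 − 1 = -37.527944
sin φ = h / L = -37.527944 / 80 = -0.46909931
φ = arcsin(-0.46909931) = -27.975846°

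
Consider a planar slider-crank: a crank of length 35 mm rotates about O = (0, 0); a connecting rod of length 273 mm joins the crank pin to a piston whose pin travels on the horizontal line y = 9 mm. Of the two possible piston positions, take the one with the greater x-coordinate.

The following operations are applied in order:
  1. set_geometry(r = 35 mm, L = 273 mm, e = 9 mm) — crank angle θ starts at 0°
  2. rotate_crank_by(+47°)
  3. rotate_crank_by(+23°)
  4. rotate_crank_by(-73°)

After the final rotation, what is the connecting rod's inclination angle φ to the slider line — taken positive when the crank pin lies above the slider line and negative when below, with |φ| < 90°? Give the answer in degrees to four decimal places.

set_geometry: r = 35 mm, L = 273 mm, e = 9 mm; θ ← 0°
rotate_crank_by(+47°): θ ← 0° +47° = 47°
rotate_crank_by(+23°): θ ← 47° +23° = 70°
rotate_crank_by(-73°): θ ← 70° -73° = -3°
crank pin P = (r cos θ, r sin θ) = (34.952034, -1.831758)
h = r sin θ − e = -1.831758 − 9 = -10.831758
sin φ = h / L = -10.831758 / 273 = -0.03967677
φ = arcsin(-0.03967677) = -2.273908°

-2.2739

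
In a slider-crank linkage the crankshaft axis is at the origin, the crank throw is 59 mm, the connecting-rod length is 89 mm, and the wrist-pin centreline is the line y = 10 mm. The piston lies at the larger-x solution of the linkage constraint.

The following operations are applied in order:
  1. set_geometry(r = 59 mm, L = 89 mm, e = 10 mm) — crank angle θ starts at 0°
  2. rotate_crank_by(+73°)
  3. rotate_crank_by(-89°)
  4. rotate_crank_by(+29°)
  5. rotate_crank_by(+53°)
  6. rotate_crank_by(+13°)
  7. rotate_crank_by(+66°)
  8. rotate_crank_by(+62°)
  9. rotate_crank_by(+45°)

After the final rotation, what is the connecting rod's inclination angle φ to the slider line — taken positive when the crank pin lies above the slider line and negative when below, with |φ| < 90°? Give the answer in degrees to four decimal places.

set_geometry: r = 59 mm, L = 89 mm, e = 10 mm; θ ← 0°
rotate_crank_by(+73°): θ ← 0° +73° = 73°
rotate_crank_by(-89°): θ ← 73° -89° = -16°
rotate_crank_by(+29°): θ ← -16° +29° = 13°
rotate_crank_by(+53°): θ ← 13° +53° = 66°
rotate_crank_by(+13°): θ ← 66° +13° = 79°
rotate_crank_by(+66°): θ ← 79° +66° = 145°
rotate_crank_by(+62°): θ ← 145° +62° = 207°
rotate_crank_by(+45°): θ ← 207° +45° = 252°
crank pin P = (r cos θ, r sin θ) = (-18.232003, -56.112334)
h = r sin θ − e = -56.112334 − 10 = -66.112334
sin φ = h / L = -66.112334 / 89 = -0.74283522
φ = arcsin(-0.74283522) = -47.973496°

-47.9735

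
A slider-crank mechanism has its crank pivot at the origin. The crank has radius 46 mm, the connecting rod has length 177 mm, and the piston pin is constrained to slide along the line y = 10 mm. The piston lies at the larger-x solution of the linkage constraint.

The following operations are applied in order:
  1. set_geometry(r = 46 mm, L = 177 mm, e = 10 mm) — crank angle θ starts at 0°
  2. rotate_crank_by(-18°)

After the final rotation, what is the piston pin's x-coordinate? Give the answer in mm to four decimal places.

219.0844

set_geometry: r = 46 mm, L = 177 mm, e = 10 mm; θ ← 0°
rotate_crank_by(-18°): θ ← 0° -18° = -18°
crank pin P = (r cos θ, r sin θ) = (43.748600, -14.214782)
h = r sin θ − e = -14.214782 − 10 = -24.214782
x = r cos θ + √(L² − h²) = 43.748600 + √(31329.0 − 586.3557) = 43.748600 + 175.335805 = 219.084404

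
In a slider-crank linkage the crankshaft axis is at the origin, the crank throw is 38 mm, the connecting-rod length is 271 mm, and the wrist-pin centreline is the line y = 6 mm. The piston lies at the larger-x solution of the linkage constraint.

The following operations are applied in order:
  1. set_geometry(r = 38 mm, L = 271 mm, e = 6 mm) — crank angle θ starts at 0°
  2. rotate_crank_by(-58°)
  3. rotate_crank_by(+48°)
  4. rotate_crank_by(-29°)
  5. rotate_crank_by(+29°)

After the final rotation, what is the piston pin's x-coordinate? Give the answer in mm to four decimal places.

set_geometry: r = 38 mm, L = 271 mm, e = 6 mm; θ ← 0°
rotate_crank_by(-58°): θ ← 0° -58° = -58°
rotate_crank_by(+48°): θ ← -58° +48° = -10°
rotate_crank_by(-29°): θ ← -10° -29° = -39°
rotate_crank_by(+29°): θ ← -39° +29° = -10°
crank pin P = (r cos θ, r sin θ) = (37.422695, -6.598631)
h = r sin θ − e = -6.598631 − 6 = -12.598631
x = r cos θ + √(L² − h²) = 37.422695 + √(73441.0 − 158.7255) = 37.422695 + 270.706990 = 308.129685

308.1297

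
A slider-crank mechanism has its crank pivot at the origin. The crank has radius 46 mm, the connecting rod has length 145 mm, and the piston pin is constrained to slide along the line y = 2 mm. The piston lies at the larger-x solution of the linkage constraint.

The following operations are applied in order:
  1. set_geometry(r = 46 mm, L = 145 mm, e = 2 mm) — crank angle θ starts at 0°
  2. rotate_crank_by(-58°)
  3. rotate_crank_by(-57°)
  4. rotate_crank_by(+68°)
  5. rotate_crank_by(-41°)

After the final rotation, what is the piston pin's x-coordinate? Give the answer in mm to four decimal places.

138.4399

set_geometry: r = 46 mm, L = 145 mm, e = 2 mm; θ ← 0°
rotate_crank_by(-58°): θ ← 0° -58° = -58°
rotate_crank_by(-57°): θ ← -58° -57° = -115°
rotate_crank_by(+68°): θ ← -115° +68° = -47°
rotate_crank_by(-41°): θ ← -47° -41° = -88°
crank pin P = (r cos θ, r sin θ) = (1.605377, -45.971978)
h = r sin θ − e = -45.971978 − 2 = -47.971978
x = r cos θ + √(L² − h²) = 1.605377 + √(21025.0 − 2301.3107) = 1.605377 + 136.834533 = 138.439909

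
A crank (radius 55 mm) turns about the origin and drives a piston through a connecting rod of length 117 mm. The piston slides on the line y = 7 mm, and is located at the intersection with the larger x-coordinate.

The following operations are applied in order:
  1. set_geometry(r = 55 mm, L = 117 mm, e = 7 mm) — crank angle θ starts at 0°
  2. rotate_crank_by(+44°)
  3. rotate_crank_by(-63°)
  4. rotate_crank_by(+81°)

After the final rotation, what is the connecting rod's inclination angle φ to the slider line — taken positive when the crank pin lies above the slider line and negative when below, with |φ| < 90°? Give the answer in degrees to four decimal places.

set_geometry: r = 55 mm, L = 117 mm, e = 7 mm; θ ← 0°
rotate_crank_by(+44°): θ ← 0° +44° = 44°
rotate_crank_by(-63°): θ ← 44° -63° = -19°
rotate_crank_by(+81°): θ ← -19° +81° = 62°
crank pin P = (r cos θ, r sin θ) = (25.820936, 48.562118)
h = r sin θ − e = 48.562118 − 7 = 41.562118
sin φ = h / L = 41.562118 / 117 = 0.35523177
φ = arcsin(0.35523177) = 20.807650°

20.8076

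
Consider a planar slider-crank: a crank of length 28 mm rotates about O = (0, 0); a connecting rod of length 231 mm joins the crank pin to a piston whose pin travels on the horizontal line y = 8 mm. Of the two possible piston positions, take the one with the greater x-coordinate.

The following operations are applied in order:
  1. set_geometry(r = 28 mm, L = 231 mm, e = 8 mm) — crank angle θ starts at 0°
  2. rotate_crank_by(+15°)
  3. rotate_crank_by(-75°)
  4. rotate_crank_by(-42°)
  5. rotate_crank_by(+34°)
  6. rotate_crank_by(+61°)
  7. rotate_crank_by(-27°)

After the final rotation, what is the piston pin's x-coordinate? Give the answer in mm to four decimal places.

252.9984

set_geometry: r = 28 mm, L = 231 mm, e = 8 mm; θ ← 0°
rotate_crank_by(+15°): θ ← 0° +15° = 15°
rotate_crank_by(-75°): θ ← 15° -75° = -60°
rotate_crank_by(-42°): θ ← -60° -42° = -102°
rotate_crank_by(+34°): θ ← -102° +34° = -68°
rotate_crank_by(+61°): θ ← -68° +61° = -7°
rotate_crank_by(-27°): θ ← -7° -27° = -34°
crank pin P = (r cos θ, r sin θ) = (23.213052, -15.657401)
h = r sin θ − e = -15.657401 − 8 = -23.657401
x = r cos θ + √(L² − h²) = 23.213052 + √(53361.0 − 559.6726) = 23.213052 + 229.785394 = 252.998446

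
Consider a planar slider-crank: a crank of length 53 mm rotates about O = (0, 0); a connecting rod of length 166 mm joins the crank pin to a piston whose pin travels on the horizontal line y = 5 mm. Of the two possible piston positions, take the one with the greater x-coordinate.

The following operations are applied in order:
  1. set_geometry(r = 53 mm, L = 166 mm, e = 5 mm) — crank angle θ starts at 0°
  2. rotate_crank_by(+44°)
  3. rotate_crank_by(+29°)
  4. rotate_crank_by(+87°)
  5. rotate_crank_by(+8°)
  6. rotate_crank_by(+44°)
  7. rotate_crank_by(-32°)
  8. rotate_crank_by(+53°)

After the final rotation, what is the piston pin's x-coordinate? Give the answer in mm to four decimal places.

set_geometry: r = 53 mm, L = 166 mm, e = 5 mm; θ ← 0°
rotate_crank_by(+44°): θ ← 0° +44° = 44°
rotate_crank_by(+29°): θ ← 44° +29° = 73°
rotate_crank_by(+87°): θ ← 73° +87° = 160°
rotate_crank_by(+8°): θ ← 160° +8° = 168°
rotate_crank_by(+44°): θ ← 168° +44° = 212°
rotate_crank_by(-32°): θ ← 212° -32° = 180°
rotate_crank_by(+53°): θ ← 180° +53° = 233°
crank pin P = (r cos θ, r sin θ) = (-31.896196, -42.327682)
h = r sin θ − e = -42.327682 − 5 = -47.327682
x = r cos θ + √(L² − h²) = -31.896196 + √(27556.0 − 2239.9095) = -31.896196 + 159.110309 = 127.214113

127.2141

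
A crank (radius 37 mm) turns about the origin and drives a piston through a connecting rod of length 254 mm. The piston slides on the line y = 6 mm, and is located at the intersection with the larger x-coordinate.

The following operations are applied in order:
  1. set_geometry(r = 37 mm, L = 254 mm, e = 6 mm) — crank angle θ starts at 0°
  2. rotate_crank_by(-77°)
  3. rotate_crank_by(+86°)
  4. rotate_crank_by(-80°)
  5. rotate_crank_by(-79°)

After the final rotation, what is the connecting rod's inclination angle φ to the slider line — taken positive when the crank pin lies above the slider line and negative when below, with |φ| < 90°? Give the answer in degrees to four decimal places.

set_geometry: r = 37 mm, L = 254 mm, e = 6 mm; θ ← 0°
rotate_crank_by(-77°): θ ← 0° -77° = -77°
rotate_crank_by(+86°): θ ← -77° +86° = 9°
rotate_crank_by(-80°): θ ← 9° -80° = -71°
rotate_crank_by(-79°): θ ← -71° -79° = -150°
crank pin P = (r cos θ, r sin θ) = (-32.042940, -18.500000)
h = r sin θ − e = -18.500000 − 6 = -24.500000
sin φ = h / L = -24.500000 / 254 = -0.09645669
φ = arcsin(-0.09645669) = -5.535167°

-5.5352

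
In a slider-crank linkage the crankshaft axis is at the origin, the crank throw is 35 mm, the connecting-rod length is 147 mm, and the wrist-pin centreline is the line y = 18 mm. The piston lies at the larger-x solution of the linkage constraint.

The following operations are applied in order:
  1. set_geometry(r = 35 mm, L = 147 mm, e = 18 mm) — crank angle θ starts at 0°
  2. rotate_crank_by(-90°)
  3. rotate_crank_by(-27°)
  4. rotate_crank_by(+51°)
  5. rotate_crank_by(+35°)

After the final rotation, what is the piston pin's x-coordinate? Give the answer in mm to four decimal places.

172.5179

set_geometry: r = 35 mm, L = 147 mm, e = 18 mm; θ ← 0°
rotate_crank_by(-90°): θ ← 0° -90° = -90°
rotate_crank_by(-27°): θ ← -90° -27° = -117°
rotate_crank_by(+51°): θ ← -117° +51° = -66°
rotate_crank_by(+35°): θ ← -66° +35° = -31°
crank pin P = (r cos θ, r sin θ) = (30.000856, -18.026333)
h = r sin θ − e = -18.026333 − 18 = -36.026333
x = r cos θ + √(L² − h²) = 30.000856 + √(21609.0 − 1297.8966) = 30.000856 + 142.517028 = 172.517884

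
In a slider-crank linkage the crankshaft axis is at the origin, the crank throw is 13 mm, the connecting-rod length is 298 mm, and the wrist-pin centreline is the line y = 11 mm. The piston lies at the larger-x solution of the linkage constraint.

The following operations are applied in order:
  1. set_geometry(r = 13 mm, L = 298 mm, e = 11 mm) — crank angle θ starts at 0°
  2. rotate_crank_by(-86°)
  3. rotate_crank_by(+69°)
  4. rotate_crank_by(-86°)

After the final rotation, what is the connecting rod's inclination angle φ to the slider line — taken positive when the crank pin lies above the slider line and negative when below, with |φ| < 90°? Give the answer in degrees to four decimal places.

set_geometry: r = 13 mm, L = 298 mm, e = 11 mm; θ ← 0°
rotate_crank_by(-86°): θ ← 0° -86° = -86°
rotate_crank_by(+69°): θ ← -86° +69° = -17°
rotate_crank_by(-86°): θ ← -17° -86° = -103°
crank pin P = (r cos θ, r sin θ) = (-2.924364, -12.666811)
h = r sin θ − e = -12.666811 − 11 = -23.666811
sin φ = h / L = -23.666811 / 298 = -0.07941883
φ = arcsin(-0.07941883) = -4.555161°

-4.5552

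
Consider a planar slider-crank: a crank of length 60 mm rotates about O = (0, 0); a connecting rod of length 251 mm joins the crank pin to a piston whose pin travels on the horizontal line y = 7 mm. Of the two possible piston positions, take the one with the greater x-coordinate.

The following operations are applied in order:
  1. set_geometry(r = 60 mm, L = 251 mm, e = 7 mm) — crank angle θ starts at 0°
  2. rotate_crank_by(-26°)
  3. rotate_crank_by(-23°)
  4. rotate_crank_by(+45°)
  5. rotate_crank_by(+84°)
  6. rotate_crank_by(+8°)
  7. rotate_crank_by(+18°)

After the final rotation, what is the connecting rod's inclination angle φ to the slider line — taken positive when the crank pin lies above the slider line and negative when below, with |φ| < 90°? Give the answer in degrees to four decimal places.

11.6478

set_geometry: r = 60 mm, L = 251 mm, e = 7 mm; θ ← 0°
rotate_crank_by(-26°): θ ← 0° -26° = -26°
rotate_crank_by(-23°): θ ← -26° -23° = -49°
rotate_crank_by(+45°): θ ← -49° +45° = -4°
rotate_crank_by(+84°): θ ← -4° +84° = 80°
rotate_crank_by(+8°): θ ← 80° +8° = 88°
rotate_crank_by(+18°): θ ← 88° +18° = 106°
crank pin P = (r cos θ, r sin θ) = (-16.538241, 57.675702)
h = r sin θ − e = 57.675702 − 7 = 50.675702
sin φ = h / L = 50.675702 / 251 = 0.20189523
φ = arcsin(0.20189523) = 11.647809°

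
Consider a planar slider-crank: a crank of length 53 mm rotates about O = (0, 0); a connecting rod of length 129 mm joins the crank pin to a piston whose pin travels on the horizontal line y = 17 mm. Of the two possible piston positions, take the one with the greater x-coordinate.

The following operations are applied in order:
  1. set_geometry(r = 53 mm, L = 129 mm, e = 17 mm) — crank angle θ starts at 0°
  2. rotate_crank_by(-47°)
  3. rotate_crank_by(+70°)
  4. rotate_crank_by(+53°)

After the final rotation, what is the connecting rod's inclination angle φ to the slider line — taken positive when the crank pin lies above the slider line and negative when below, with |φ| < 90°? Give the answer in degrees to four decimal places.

15.4778

set_geometry: r = 53 mm, L = 129 mm, e = 17 mm; θ ← 0°
rotate_crank_by(-47°): θ ← 0° -47° = -47°
rotate_crank_by(+70°): θ ← -47° +70° = 23°
rotate_crank_by(+53°): θ ← 23° +53° = 76°
crank pin P = (r cos θ, r sin θ) = (12.821860, 51.425673)
h = r sin θ − e = 51.425673 − 17 = 34.425673
sin φ = h / L = 34.425673 / 129 = 0.26686569
φ = arcsin(0.26686569) = 15.477842°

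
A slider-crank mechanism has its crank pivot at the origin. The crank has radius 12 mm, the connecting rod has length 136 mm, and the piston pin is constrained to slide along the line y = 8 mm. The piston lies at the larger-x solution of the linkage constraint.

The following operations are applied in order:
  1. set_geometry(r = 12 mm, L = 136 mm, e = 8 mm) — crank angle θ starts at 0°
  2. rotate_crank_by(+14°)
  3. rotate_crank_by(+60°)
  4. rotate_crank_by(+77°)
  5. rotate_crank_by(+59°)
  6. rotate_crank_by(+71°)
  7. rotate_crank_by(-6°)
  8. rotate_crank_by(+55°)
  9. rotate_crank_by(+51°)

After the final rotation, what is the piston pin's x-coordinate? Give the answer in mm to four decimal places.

147.1526

set_geometry: r = 12 mm, L = 136 mm, e = 8 mm; θ ← 0°
rotate_crank_by(+14°): θ ← 0° +14° = 14°
rotate_crank_by(+60°): θ ← 14° +60° = 74°
rotate_crank_by(+77°): θ ← 74° +77° = 151°
rotate_crank_by(+59°): θ ← 151° +59° = 210°
rotate_crank_by(+71°): θ ← 210° +71° = 281°
rotate_crank_by(-6°): θ ← 281° -6° = 275°
rotate_crank_by(+55°): θ ← 275° +55° = 330°
rotate_crank_by(+51°): θ ← 330° +51° = 381°
crank pin P = (r cos θ, r sin θ) = (11.202965, 4.300415)
h = r sin θ − e = 4.300415 − 8 = -3.699585
x = r cos θ + √(L² − h²) = 11.202965 + √(18496.0 − 13.6869) = 11.202965 + 135.949671 = 147.152636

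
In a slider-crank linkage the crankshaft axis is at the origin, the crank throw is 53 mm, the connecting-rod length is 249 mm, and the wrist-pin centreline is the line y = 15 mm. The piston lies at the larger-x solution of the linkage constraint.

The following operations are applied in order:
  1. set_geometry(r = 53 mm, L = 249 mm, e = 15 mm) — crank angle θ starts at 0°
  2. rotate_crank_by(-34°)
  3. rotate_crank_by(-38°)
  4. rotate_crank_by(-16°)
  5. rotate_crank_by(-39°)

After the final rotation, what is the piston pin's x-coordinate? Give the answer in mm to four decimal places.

210.4146

set_geometry: r = 53 mm, L = 249 mm, e = 15 mm; θ ← 0°
rotate_crank_by(-34°): θ ← 0° -34° = -34°
rotate_crank_by(-38°): θ ← -34° -38° = -72°
rotate_crank_by(-16°): θ ← -72° -16° = -88°
rotate_crank_by(-39°): θ ← -88° -39° = -127°
crank pin P = (r cos θ, r sin θ) = (-31.896196, -42.327682)
h = r sin θ − e = -42.327682 − 15 = -57.327682
x = r cos θ + √(L² − h²) = -31.896196 + √(62001.0 − 3286.4631) = -31.896196 + 242.310827 = 210.414631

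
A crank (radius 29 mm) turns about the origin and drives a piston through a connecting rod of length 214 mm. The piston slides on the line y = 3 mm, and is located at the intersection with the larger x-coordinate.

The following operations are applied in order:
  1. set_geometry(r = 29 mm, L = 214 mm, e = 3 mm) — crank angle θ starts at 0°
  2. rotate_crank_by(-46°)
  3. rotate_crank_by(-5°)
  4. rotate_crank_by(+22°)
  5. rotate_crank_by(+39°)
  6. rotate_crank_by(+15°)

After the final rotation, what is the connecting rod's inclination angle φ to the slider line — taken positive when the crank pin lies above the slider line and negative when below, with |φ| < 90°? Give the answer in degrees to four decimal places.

2.4789

set_geometry: r = 29 mm, L = 214 mm, e = 3 mm; θ ← 0°
rotate_crank_by(-46°): θ ← 0° -46° = -46°
rotate_crank_by(-5°): θ ← -46° -5° = -51°
rotate_crank_by(+22°): θ ← -51° +22° = -29°
rotate_crank_by(+39°): θ ← -29° +39° = 10°
rotate_crank_by(+15°): θ ← 10° +15° = 25°
crank pin P = (r cos θ, r sin θ) = (26.282926, 12.255930)
h = r sin θ − e = 12.255930 − 3 = 9.255930
sin φ = h / L = 9.255930 / 214 = 0.04325201
φ = arcsin(0.04325201) = 2.478931°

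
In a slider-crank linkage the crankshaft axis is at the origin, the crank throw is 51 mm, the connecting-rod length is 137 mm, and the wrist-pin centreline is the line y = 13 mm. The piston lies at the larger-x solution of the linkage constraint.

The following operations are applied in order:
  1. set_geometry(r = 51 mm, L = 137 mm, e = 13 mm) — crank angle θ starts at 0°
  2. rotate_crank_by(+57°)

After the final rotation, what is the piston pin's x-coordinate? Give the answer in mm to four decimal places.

set_geometry: r = 51 mm, L = 137 mm, e = 13 mm; θ ← 0°
rotate_crank_by(+57°): θ ← 0° +57° = 57°
crank pin P = (r cos θ, r sin θ) = (27.776591, 42.772199)
h = r sin θ − e = 42.772199 − 13 = 29.772199
x = r cos θ + √(L² − h²) = 27.776591 + √(18769.0 − 886.3838) = 27.776591 + 133.725899 = 161.502490

161.5025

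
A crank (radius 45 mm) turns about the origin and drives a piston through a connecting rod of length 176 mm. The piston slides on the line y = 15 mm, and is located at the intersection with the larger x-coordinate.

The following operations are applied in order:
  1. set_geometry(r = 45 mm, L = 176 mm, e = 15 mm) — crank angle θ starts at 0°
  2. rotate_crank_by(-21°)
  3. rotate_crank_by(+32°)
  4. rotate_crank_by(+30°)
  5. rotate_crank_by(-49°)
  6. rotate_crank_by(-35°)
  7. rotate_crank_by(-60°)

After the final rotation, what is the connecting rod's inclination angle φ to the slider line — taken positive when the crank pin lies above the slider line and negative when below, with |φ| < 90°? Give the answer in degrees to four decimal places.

-19.5334

set_geometry: r = 45 mm, L = 176 mm, e = 15 mm; θ ← 0°
rotate_crank_by(-21°): θ ← 0° -21° = -21°
rotate_crank_by(+32°): θ ← -21° +32° = 11°
rotate_crank_by(+30°): θ ← 11° +30° = 41°
rotate_crank_by(-49°): θ ← 41° -49° = -8°
rotate_crank_by(-35°): θ ← -8° -35° = -43°
rotate_crank_by(-60°): θ ← -43° -60° = -103°
crank pin P = (r cos θ, r sin θ) = (-10.122797, -43.846653)
h = r sin θ − e = -43.846653 − 15 = -58.846653
sin φ = h / L = -58.846653 / 176 = -0.33435598
φ = arcsin(-0.33435598) = -19.533380°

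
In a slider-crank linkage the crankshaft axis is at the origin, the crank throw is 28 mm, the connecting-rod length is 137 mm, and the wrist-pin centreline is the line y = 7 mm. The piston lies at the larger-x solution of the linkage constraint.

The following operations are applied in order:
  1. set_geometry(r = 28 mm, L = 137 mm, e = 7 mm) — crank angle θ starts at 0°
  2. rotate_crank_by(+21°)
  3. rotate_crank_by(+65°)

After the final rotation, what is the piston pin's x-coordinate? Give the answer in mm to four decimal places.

137.3447

set_geometry: r = 28 mm, L = 137 mm, e = 7 mm; θ ← 0°
rotate_crank_by(+21°): θ ← 0° +21° = 21°
rotate_crank_by(+65°): θ ← 21° +65° = 86°
crank pin P = (r cos θ, r sin θ) = (1.953181, 27.931793)
h = r sin θ − e = 27.931793 − 7 = 20.931793
x = r cos θ + √(L² − h²) = 1.953181 + √(18769.0 − 438.1400) = 1.953181 + 135.391506 = 137.344688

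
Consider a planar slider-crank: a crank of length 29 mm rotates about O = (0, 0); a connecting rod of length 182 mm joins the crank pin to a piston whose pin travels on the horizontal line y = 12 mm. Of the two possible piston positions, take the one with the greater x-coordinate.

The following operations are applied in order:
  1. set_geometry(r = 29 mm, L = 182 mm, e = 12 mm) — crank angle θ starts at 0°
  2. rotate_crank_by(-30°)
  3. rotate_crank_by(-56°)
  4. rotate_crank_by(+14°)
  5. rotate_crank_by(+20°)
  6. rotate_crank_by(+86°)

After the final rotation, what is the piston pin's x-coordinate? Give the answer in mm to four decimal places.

205.9932

set_geometry: r = 29 mm, L = 182 mm, e = 12 mm; θ ← 0°
rotate_crank_by(-30°): θ ← 0° -30° = -30°
rotate_crank_by(-56°): θ ← -30° -56° = -86°
rotate_crank_by(+14°): θ ← -86° +14° = -72°
rotate_crank_by(+20°): θ ← -72° +20° = -52°
rotate_crank_by(+86°): θ ← -52° +86° = 34°
crank pin P = (r cos θ, r sin θ) = (24.042090, 16.216594)
h = r sin θ − e = 16.216594 − 12 = 4.216594
x = r cos θ + √(L² − h²) = 24.042090 + √(33124.0 − 17.7797) = 24.042090 + 181.951148 = 205.993238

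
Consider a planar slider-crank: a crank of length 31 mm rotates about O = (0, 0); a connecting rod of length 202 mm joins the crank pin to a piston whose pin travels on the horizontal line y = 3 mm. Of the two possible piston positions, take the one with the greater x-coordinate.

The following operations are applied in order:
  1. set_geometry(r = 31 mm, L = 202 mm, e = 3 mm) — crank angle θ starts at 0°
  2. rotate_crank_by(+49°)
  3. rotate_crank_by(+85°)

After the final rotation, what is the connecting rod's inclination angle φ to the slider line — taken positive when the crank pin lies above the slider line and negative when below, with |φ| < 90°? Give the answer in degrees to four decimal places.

set_geometry: r = 31 mm, L = 202 mm, e = 3 mm; θ ← 0°
rotate_crank_by(+49°): θ ← 0° +49° = 49°
rotate_crank_by(+85°): θ ← 49° +85° = 134°
crank pin P = (r cos θ, r sin θ) = (-21.534409, 22.299534)
h = r sin θ − e = 22.299534 − 3 = 19.299534
sin φ = h / L = 19.299534 / 202 = 0.09554225
φ = arcsin(0.09554225) = 5.482530°

5.4825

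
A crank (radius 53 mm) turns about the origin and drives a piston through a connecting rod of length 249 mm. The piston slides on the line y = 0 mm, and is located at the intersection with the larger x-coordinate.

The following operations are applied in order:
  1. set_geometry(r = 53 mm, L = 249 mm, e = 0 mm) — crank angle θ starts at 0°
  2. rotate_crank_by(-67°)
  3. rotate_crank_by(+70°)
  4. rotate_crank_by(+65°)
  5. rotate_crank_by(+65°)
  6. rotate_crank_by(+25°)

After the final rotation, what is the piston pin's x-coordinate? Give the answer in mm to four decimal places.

199.0665

set_geometry: r = 53 mm, L = 249 mm, e = 0 mm; θ ← 0°
rotate_crank_by(-67°): θ ← 0° -67° = -67°
rotate_crank_by(+70°): θ ← -67° +70° = 3°
rotate_crank_by(+65°): θ ← 3° +65° = 68°
rotate_crank_by(+65°): θ ← 68° +65° = 133°
rotate_crank_by(+25°): θ ← 133° +25° = 158°
crank pin P = (r cos θ, r sin θ) = (-49.140744, 19.854149)
h = r sin θ − e = 19.854149 − 0 = 19.854149
x = r cos θ + √(L² − h²) = -49.140744 + √(62001.0 − 394.1873) = -49.140744 + 248.207197 = 199.066453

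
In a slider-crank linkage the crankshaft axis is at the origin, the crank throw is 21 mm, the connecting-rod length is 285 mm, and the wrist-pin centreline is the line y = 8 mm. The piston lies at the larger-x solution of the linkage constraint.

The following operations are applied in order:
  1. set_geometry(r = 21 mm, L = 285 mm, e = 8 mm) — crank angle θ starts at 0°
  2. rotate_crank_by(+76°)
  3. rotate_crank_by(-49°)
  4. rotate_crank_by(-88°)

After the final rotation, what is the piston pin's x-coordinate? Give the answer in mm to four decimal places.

293.9587

set_geometry: r = 21 mm, L = 285 mm, e = 8 mm; θ ← 0°
rotate_crank_by(+76°): θ ← 0° +76° = 76°
rotate_crank_by(-49°): θ ← 76° -49° = 27°
rotate_crank_by(-88°): θ ← 27° -88° = -61°
crank pin P = (r cos θ, r sin θ) = (10.181002, -18.367014)
h = r sin θ − e = -18.367014 − 8 = -26.367014
x = r cos θ + √(L² − h²) = 10.181002 + √(81225.0 − 695.2194) = 10.181002 + 283.777696 = 293.958698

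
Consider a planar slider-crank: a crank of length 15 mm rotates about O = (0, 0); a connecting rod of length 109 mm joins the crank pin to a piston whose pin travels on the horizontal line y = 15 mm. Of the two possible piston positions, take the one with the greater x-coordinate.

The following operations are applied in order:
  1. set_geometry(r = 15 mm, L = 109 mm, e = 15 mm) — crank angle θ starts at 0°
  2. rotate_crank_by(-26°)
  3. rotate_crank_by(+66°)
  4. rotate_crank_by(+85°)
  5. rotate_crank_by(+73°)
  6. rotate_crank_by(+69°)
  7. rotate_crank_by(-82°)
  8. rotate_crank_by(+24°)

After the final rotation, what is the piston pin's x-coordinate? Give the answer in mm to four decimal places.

93.5810

set_geometry: r = 15 mm, L = 109 mm, e = 15 mm; θ ← 0°
rotate_crank_by(-26°): θ ← 0° -26° = -26°
rotate_crank_by(+66°): θ ← -26° +66° = 40°
rotate_crank_by(+85°): θ ← 40° +85° = 125°
rotate_crank_by(+73°): θ ← 125° +73° = 198°
rotate_crank_by(+69°): θ ← 198° +69° = 267°
rotate_crank_by(-82°): θ ← 267° -82° = 185°
rotate_crank_by(+24°): θ ← 185° +24° = 209°
crank pin P = (r cos θ, r sin θ) = (-13.119296, -7.272144)
h = r sin θ − e = -7.272144 − 15 = -22.272144
x = r cos θ + √(L² − h²) = -13.119296 + √(11881.0 − 496.0484) = -13.119296 + 106.700289 = 93.580993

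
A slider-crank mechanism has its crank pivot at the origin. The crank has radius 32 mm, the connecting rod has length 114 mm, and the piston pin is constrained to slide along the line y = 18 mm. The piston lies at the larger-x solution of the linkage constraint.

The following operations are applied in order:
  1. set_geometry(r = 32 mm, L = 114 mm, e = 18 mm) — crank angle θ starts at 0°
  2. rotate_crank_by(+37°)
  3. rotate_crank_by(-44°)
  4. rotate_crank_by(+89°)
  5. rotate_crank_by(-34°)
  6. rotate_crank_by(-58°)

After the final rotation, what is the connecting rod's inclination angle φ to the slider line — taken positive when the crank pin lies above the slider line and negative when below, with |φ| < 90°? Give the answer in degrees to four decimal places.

set_geometry: r = 32 mm, L = 114 mm, e = 18 mm; θ ← 0°
rotate_crank_by(+37°): θ ← 0° +37° = 37°
rotate_crank_by(-44°): θ ← 37° -44° = -7°
rotate_crank_by(+89°): θ ← -7° +89° = 82°
rotate_crank_by(-34°): θ ← 82° -34° = 48°
rotate_crank_by(-58°): θ ← 48° -58° = -10°
crank pin P = (r cos θ, r sin θ) = (31.513848, -5.556742)
h = r sin θ − e = -5.556742 − 18 = -23.556742
sin φ = h / L = -23.556742 / 114 = -0.20663808
φ = arcsin(-0.20663808) = -11.925408°

-11.9254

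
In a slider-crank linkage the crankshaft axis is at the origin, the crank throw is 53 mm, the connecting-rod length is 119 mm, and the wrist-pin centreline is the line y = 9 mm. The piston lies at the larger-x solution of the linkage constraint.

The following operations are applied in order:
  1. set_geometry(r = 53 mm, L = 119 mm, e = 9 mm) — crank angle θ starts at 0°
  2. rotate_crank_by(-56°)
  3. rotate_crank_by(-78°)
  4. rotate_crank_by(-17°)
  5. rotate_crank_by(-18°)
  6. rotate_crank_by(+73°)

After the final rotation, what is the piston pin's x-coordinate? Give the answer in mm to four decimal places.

set_geometry: r = 53 mm, L = 119 mm, e = 9 mm; θ ← 0°
rotate_crank_by(-56°): θ ← 0° -56° = -56°
rotate_crank_by(-78°): θ ← -56° -78° = -134°
rotate_crank_by(-17°): θ ← -134° -17° = -151°
rotate_crank_by(-18°): θ ← -151° -18° = -169°
rotate_crank_by(+73°): θ ← -169° +73° = -96°
crank pin P = (r cos θ, r sin θ) = (-5.540009, -52.709660)
h = r sin θ − e = -52.709660 − 9 = -61.709660
x = r cos θ + √(L² − h²) = -5.540009 + √(14161.0 − 3808.0822) = -5.540009 + 101.749289 = 96.209280

96.2093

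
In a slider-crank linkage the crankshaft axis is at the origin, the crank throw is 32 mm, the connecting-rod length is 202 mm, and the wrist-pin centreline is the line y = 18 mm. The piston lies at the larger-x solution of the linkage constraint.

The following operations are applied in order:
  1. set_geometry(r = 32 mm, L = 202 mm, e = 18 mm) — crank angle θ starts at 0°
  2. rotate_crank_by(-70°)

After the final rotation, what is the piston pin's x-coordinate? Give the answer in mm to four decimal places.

207.1416

set_geometry: r = 32 mm, L = 202 mm, e = 18 mm; θ ← 0°
rotate_crank_by(-70°): θ ← 0° -70° = -70°
crank pin P = (r cos θ, r sin θ) = (10.944645, -30.070164)
h = r sin θ − e = -30.070164 − 18 = -48.070164
x = r cos θ + √(L² − h²) = 10.944645 + √(40804.0 − 2310.7407) = 10.944645 + 196.196991 = 207.141636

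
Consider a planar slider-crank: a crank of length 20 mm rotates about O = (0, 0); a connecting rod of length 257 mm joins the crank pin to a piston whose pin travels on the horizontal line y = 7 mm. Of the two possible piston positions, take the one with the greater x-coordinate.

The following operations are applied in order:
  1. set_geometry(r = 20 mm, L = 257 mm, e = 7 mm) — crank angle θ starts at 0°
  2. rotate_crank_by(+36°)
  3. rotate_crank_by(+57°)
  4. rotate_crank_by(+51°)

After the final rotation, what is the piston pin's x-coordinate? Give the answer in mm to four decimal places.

set_geometry: r = 20 mm, L = 257 mm, e = 7 mm; θ ← 0°
rotate_crank_by(+36°): θ ← 0° +36° = 36°
rotate_crank_by(+57°): θ ← 36° +57° = 93°
rotate_crank_by(+51°): θ ← 93° +51° = 144°
crank pin P = (r cos θ, r sin θ) = (-16.180340, 11.755705)
h = r sin θ − e = 11.755705 − 7 = 4.755705
x = r cos θ + √(L² − h²) = -16.180340 + √(66049.0 − 22.6167) = -16.180340 + 256.955995 = 240.775655

240.7757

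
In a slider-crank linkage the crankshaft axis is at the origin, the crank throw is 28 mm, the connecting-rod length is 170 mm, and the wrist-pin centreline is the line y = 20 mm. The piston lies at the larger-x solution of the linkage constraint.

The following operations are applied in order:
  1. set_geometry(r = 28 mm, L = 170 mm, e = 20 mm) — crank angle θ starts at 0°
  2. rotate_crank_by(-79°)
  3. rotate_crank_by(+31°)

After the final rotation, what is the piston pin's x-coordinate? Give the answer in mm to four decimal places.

set_geometry: r = 28 mm, L = 170 mm, e = 20 mm; θ ← 0°
rotate_crank_by(-79°): θ ← 0° -79° = -79°
rotate_crank_by(+31°): θ ← -79° +31° = -48°
crank pin P = (r cos θ, r sin θ) = (18.735657, -20.808055)
h = r sin θ − e = -20.808055 − 20 = -40.808055
x = r cos θ + √(L² − h²) = 18.735657 + √(28900.0 − 1665.2974) = 18.735657 + 165.029399 = 183.765056

183.7651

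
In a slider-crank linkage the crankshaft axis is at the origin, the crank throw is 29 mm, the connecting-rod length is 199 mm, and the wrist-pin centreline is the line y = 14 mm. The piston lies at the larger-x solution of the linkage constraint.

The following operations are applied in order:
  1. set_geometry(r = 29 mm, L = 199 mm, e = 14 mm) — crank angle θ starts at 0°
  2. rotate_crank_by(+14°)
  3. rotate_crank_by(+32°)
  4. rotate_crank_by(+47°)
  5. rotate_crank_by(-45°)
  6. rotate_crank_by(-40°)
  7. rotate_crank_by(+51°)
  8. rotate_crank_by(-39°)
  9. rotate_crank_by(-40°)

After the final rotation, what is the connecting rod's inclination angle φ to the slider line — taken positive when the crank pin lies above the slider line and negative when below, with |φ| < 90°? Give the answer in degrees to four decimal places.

-6.9033

set_geometry: r = 29 mm, L = 199 mm, e = 14 mm; θ ← 0°
rotate_crank_by(+14°): θ ← 0° +14° = 14°
rotate_crank_by(+32°): θ ← 14° +32° = 46°
rotate_crank_by(+47°): θ ← 46° +47° = 93°
rotate_crank_by(-45°): θ ← 93° -45° = 48°
rotate_crank_by(-40°): θ ← 48° -40° = 8°
rotate_crank_by(+51°): θ ← 8° +51° = 59°
rotate_crank_by(-39°): θ ← 59° -39° = 20°
rotate_crank_by(-40°): θ ← 20° -40° = -20°
crank pin P = (r cos θ, r sin θ) = (27.251086, -9.918584)
h = r sin θ − e = -9.918584 − 14 = -23.918584
sin φ = h / L = -23.918584 / 199 = -0.12019389
φ = arcsin(-0.12019389) = -6.903293°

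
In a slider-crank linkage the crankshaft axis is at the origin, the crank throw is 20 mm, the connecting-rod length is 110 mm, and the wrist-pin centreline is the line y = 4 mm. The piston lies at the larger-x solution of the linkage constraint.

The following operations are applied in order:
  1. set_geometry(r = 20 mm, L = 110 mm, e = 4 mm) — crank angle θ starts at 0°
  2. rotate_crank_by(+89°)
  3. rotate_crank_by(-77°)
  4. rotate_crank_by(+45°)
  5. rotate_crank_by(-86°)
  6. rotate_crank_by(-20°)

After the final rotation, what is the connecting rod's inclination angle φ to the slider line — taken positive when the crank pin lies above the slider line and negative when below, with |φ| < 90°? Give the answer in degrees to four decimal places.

set_geometry: r = 20 mm, L = 110 mm, e = 4 mm; θ ← 0°
rotate_crank_by(+89°): θ ← 0° +89° = 89°
rotate_crank_by(-77°): θ ← 89° -77° = 12°
rotate_crank_by(+45°): θ ← 12° +45° = 57°
rotate_crank_by(-86°): θ ← 57° -86° = -29°
rotate_crank_by(-20°): θ ← -29° -20° = -49°
crank pin P = (r cos θ, r sin θ) = (13.121181, -15.094192)
h = r sin θ − e = -15.094192 − 4 = -19.094192
sin φ = h / L = -19.094192 / 110 = -0.17358356
φ = arcsin(-0.17358356) = -9.996241°

-9.9962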